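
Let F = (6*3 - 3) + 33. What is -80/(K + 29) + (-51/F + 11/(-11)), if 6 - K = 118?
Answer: -1459/1328 ≈ -1.0986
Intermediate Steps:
K = -112 (K = 6 - 1*118 = 6 - 118 = -112)
F = 48 (F = (18 - 3) + 33 = 15 + 33 = 48)
-80/(K + 29) + (-51/F + 11/(-11)) = -80/(-112 + 29) + (-51/48 + 11/(-11)) = -80/(-83) + (-51*1/48 + 11*(-1/11)) = -1/83*(-80) + (-17/16 - 1) = 80/83 - 33/16 = -1459/1328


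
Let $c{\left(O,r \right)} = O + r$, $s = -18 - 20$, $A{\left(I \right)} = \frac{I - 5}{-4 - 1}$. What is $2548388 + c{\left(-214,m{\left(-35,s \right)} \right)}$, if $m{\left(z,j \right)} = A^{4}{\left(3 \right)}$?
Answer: $\frac{1592608766}{625} \approx 2.5482 \cdot 10^{6}$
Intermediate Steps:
$A{\left(I \right)} = 1 - \frac{I}{5}$ ($A{\left(I \right)} = \frac{-5 + I}{-5} = \left(-5 + I\right) \left(- \frac{1}{5}\right) = 1 - \frac{I}{5}$)
$s = -38$ ($s = -18 - 20 = -38$)
$m{\left(z,j \right)} = \frac{16}{625}$ ($m{\left(z,j \right)} = \left(1 - \frac{3}{5}\right)^{4} = \left(\frac{2}{5}\right)^{4} = \frac{16}{625}$)
$2548388 + c{\left(-214,m{\left(-35,s \right)} \right)} = 2548388 + \left(-214 + \frac{16}{625}\right) = 2548388 - \frac{133734}{625} = \frac{1592608766}{625}$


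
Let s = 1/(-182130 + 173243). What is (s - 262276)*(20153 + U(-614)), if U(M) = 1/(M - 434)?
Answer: -49228284171016859/9313576 ≈ -5.2857e+9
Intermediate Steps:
U(M) = 1/(-434 + M)
s = -1/8887 (s = 1/(-8887) = -1/8887 ≈ -0.00011252)
(s - 262276)*(20153 + U(-614)) = (-1/8887 - 262276)*(20153 + 1/(-434 - 614)) = -2330846813*(20153 + 1/(-1048))/8887 = -2330846813*(20153 - 1/1048)/8887 = -2330846813/8887*21120343/1048 = -49228284171016859/9313576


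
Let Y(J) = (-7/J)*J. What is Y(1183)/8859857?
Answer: -7/8859857 ≈ -7.9008e-7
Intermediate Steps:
Y(J) = -7 (Y(J) = (-7/J)*J = -7)
Y(1183)/8859857 = -7/8859857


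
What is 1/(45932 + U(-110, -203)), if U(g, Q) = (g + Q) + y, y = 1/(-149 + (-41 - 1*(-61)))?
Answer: 129/5884850 ≈ 2.1921e-5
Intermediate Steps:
y = -1/129 (y = 1/(-149 + (-41 + 61)) = 1/(-149 + 20) = 1/(-129) = -1/129 ≈ -0.0077519)
U(g, Q) = -1/129 + Q + g (U(g, Q) = (g + Q) - 1/129 = (Q + g) - 1/129 = -1/129 + Q + g)
1/(45932 + U(-110, -203)) = 1/(45932 + (-1/129 - 203 - 110)) = 1/(45932 - 40378/129) = 1/(5884850/129) = 129/5884850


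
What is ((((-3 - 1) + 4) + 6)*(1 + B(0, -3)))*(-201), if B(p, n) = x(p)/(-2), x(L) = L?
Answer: -1206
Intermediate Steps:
B(p, n) = -p/2 (B(p, n) = p/(-2) = p*(-½) = -p/2)
((((-3 - 1) + 4) + 6)*(1 + B(0, -3)))*(-201) = ((((-3 - 1) + 4) + 6)*(1 - ½*0))*(-201) = (((-4 + 4) + 6)*(1 + 0))*(-201) = ((0 + 6)*1)*(-201) = (6*1)*(-201) = 6*(-201) = -1206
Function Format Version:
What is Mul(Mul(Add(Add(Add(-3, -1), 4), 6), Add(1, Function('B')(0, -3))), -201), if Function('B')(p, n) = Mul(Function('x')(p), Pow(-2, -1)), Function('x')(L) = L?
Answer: -1206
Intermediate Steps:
Function('B')(p, n) = Mul(Rational(-1, 2), p) (Function('B')(p, n) = Mul(p, Pow(-2, -1)) = Mul(p, Rational(-1, 2)) = Mul(Rational(-1, 2), p))
Mul(Mul(Add(Add(Add(-3, -1), 4), 6), Add(1, Function('B')(0, -3))), -201) = Mul(Mul(Add(Add(Add(-3, -1), 4), 6), Add(1, Mul(Rational(-1, 2), 0))), -201) = Mul(Mul(Add(Add(-4, 4), 6), Add(1, 0)), -201) = Mul(Mul(Add(0, 6), 1), -201) = Mul(Mul(6, 1), -201) = Mul(6, -201) = -1206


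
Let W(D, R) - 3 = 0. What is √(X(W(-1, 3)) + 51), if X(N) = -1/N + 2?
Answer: √474/3 ≈ 7.2572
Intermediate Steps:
W(D, R) = 3 (W(D, R) = 3 + 0 = 3)
X(N) = 2 - 1/N (X(N) = -1/N + 2 = 2 - 1/N)
√(X(W(-1, 3)) + 51) = √((2 - 1/3) + 51) = √((2 - 1*⅓) + 51) = √((2 - ⅓) + 51) = √(5/3 + 51) = √(158/3) = √474/3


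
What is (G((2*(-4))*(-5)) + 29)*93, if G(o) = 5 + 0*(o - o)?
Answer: 3162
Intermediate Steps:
G(o) = 5 (G(o) = 5 + 0*0 = 5 + 0 = 5)
(G((2*(-4))*(-5)) + 29)*93 = (5 + 29)*93 = 34*93 = 3162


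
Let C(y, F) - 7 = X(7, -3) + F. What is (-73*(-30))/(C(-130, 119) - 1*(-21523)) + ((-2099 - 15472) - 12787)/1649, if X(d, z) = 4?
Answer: -653730464/35705797 ≈ -18.309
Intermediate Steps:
C(y, F) = 11 + F (C(y, F) = 7 + (4 + F) = 11 + F)
(-73*(-30))/(C(-130, 119) - 1*(-21523)) + ((-2099 - 15472) - 12787)/1649 = (-73*(-30))/((11 + 119) - 1*(-21523)) + ((-2099 - 15472) - 12787)/1649 = 2190/(130 + 21523) + (-17571 - 12787)*(1/1649) = 2190/21653 - 30358*1/1649 = 2190*(1/21653) - 30358/1649 = 2190/21653 - 30358/1649 = -653730464/35705797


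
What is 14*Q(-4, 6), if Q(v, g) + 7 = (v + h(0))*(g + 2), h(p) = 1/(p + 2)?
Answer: -490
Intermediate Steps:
h(p) = 1/(2 + p)
Q(v, g) = -7 + (½ + v)*(2 + g) (Q(v, g) = -7 + (v + 1/(2 + 0))*(g + 2) = -7 + (v + 1/2)*(2 + g) = -7 + (v + ½)*(2 + g) = -7 + (½ + v)*(2 + g))
14*Q(-4, 6) = 14*(-6 + (½)*6 + 2*(-4) + 6*(-4)) = 14*(-6 + 3 - 8 - 24) = 14*(-35) = -490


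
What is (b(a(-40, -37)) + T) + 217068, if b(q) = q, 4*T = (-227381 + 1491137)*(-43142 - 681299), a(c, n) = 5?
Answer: -228878948026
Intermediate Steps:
T = -228879165099 (T = ((-227381 + 1491137)*(-43142 - 681299))/4 = (1263756*(-724441))/4 = (¼)*(-915516660396) = -228879165099)
(b(a(-40, -37)) + T) + 217068 = (5 - 228879165099) + 217068 = -228879165094 + 217068 = -228878948026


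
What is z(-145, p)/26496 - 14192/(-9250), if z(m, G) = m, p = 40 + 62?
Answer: 187344991/122544000 ≈ 1.5288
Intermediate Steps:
p = 102
z(-145, p)/26496 - 14192/(-9250) = -145/26496 - 14192/(-9250) = -145*1/26496 - 14192*(-1/9250) = -145/26496 + 7096/4625 = 187344991/122544000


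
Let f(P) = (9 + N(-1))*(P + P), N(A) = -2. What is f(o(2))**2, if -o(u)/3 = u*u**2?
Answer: 112896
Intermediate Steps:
o(u) = -3*u**3 (o(u) = -3*u*u**2 = -3*u**3)
f(P) = 14*P (f(P) = (9 - 2)*(P + P) = 7*(2*P) = 14*P)
f(o(2))**2 = (14*(-3*2**3))**2 = (14*(-3*8))**2 = (14*(-24))**2 = (-336)**2 = 112896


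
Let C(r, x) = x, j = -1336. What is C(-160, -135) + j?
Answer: -1471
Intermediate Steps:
C(-160, -135) + j = -135 - 1336 = -1471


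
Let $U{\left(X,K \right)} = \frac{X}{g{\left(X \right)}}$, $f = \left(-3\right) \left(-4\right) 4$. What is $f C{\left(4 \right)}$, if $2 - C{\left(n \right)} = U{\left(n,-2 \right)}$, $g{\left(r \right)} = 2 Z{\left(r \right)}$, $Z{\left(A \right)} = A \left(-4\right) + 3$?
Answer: $\frac{1344}{13} \approx 103.38$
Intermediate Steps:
$Z{\left(A \right)} = 3 - 4 A$ ($Z{\left(A \right)} = - 4 A + 3 = 3 - 4 A$)
$g{\left(r \right)} = 6 - 8 r$ ($g{\left(r \right)} = 2 \left(3 - 4 r\right) = 6 - 8 r$)
$f = 48$ ($f = 12 \cdot 4 = 48$)
$U{\left(X,K \right)} = \frac{X}{6 - 8 X}$
$C{\left(n \right)} = 2 + \frac{n}{-6 + 8 n}$ ($C{\left(n \right)} = 2 - - \frac{n}{-6 + 8 n} = 2 + \frac{n}{-6 + 8 n}$)
$f C{\left(4 \right)} = 48 \frac{-12 + 17 \cdot 4}{2 \left(-3 + 4 \cdot 4\right)} = 48 \frac{-12 + 68}{2 \left(-3 + 16\right)} = 48 \cdot \frac{1}{2} \cdot \frac{1}{13} \cdot 56 = 48 \cdot \frac{28}{13} = \frac{1344}{13}$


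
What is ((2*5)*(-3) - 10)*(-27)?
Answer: 1080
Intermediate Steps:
((2*5)*(-3) - 10)*(-27) = (10*(-3) - 10)*(-27) = (-30 - 10)*(-27) = -40*(-27) = 1080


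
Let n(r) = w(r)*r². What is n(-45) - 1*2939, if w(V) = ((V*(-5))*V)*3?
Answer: -61512314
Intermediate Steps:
w(V) = -15*V² (w(V) = ((-5*V)*V)*3 = -5*V²*3 = -15*V²)
n(r) = -15*r⁴ (n(r) = (-15*r²)*r² = -15*r⁴)
n(-45) - 1*2939 = -15*(-45)⁴ - 1*2939 = -15*4100625 - 2939 = -61509375 - 2939 = -61512314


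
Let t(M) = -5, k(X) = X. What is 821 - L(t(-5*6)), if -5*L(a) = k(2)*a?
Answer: 819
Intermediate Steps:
L(a) = -2*a/5
821 - L(t(-5*6)) = 821 - (-2)*(-5)/5 = 821 - 1*2 = 821 - 2 = 819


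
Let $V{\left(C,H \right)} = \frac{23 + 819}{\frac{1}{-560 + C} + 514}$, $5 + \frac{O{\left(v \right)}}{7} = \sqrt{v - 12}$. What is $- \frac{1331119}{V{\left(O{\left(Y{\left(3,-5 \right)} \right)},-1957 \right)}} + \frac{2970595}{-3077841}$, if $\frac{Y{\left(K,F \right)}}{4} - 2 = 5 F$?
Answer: $- \frac{36011963806738750291}{44317961828322} + \frac{1331119 i \sqrt{26}}{21598563} \approx -8.1258 \cdot 10^{5} + 0.31425 i$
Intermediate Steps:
$Y{\left(K,F \right)} = 8 + 20 F$ ($Y{\left(K,F \right)} = 8 + 4 \cdot 5 F = 8 + 20 F$)
$O{\left(v \right)} = -35 + 7 \sqrt{-12 + v}$ ($O{\left(v \right)} = -35 + 7 \sqrt{v - 12} = -35 + 7 \sqrt{-12 + v}$)
$V{\left(C,H \right)} = \frac{842}{514 + \frac{1}{-560 + C}}$
$- \frac{1331119}{V{\left(O{\left(Y{\left(3,-5 \right)} \right)},-1957 \right)}} + \frac{2970595}{-3077841} = - \frac{1331119}{842 \frac{1}{-287839 + 514 \left(-35 + 7 \sqrt{-12 + \left(8 + 20 \left(-5\right)\right)}\right)} \left(-560 - \left(35 - 7 \sqrt{-12 + \left(8 + 20 \left(-5\right)\right)}\right)\right)} + \frac{2970595}{-3077841} = - \frac{1331119}{842 \frac{1}{-287839 + 514 \left(-35 + 7 \sqrt{-12 + \left(8 - 100\right)}\right)} \left(-560 - \left(35 - 7 \sqrt{-12 + \left(8 - 100\right)}\right)\right)} + 2970595 \left(- \frac{1}{3077841}\right) = - \frac{1331119}{842 \frac{1}{-287839 + 514 \left(-35 + 7 \sqrt{-12 - 92}\right)} \left(-560 - \left(35 - 7 \sqrt{-12 - 92}\right)\right)} - \frac{2970595}{3077841} = - \frac{1331119}{842 \frac{1}{-287839 + 514 \left(-35 + 7 \sqrt{-104}\right)} \left(-560 - \left(35 - 7 \sqrt{-104}\right)\right)} - \frac{2970595}{3077841} = - \frac{1331119}{842 \frac{1}{-287839 + 514 \left(-35 + 7 \cdot 2 i \sqrt{26}\right)} \left(-560 - \left(35 - 7 \cdot 2 i \sqrt{26}\right)\right)} - \frac{2970595}{3077841} = - \frac{1331119}{842 \frac{1}{-287839 + 514 \left(-35 + 14 i \sqrt{26}\right)} \left(-560 - \left(35 - 14 i \sqrt{26}\right)\right)} - \frac{2970595}{3077841} = - \frac{1331119}{842 \frac{1}{-287839 - \left(17990 - 7196 i \sqrt{26}\right)} \left(-595 + 14 i \sqrt{26}\right)} - \frac{2970595}{3077841} = - \frac{1331119}{842 \frac{1}{-305829 + 7196 i \sqrt{26}} \left(-595 + 14 i \sqrt{26}\right)} - \frac{2970595}{3077841} = - 1331119 \frac{-305829 + 7196 i \sqrt{26}}{842 \left(-595 + 14 i \sqrt{26}\right)} - \frac{2970595}{3077841} = - \frac{1331119 \left(-305829 + 7196 i \sqrt{26}\right)}{842 \left(-595 + 14 i \sqrt{26}\right)} - \frac{2970595}{3077841} = - \frac{2970595}{3077841} - \frac{1331119 \left(-305829 + 7196 i \sqrt{26}\right)}{842 \left(-595 + 14 i \sqrt{26}\right)}$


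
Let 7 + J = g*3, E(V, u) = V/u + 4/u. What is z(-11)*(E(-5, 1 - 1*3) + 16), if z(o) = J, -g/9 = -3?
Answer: 1221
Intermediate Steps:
g = 27 (g = -9*(-3) = 27)
E(V, u) = 4/u + V/u
J = 74 (J = -7 + 27*3 = -7 + 81 = 74)
z(o) = 74
z(-11)*(E(-5, 1 - 1*3) + 16) = 74*((4 - 5)/(1 - 1*3) + 16) = 74*(-1/(1 - 3) + 16) = 74*(-1/(-2) + 16) = 74*(-½*(-1) + 16) = 74*(½ + 16) = 74*(33/2) = 1221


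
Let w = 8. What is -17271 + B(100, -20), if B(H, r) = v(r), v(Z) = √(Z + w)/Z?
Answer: -17271 - I*√3/10 ≈ -17271.0 - 0.17321*I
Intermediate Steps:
v(Z) = √(8 + Z)/Z (v(Z) = √(Z + 8)/Z = √(8 + Z)/Z)
B(H, r) = √(8 + r)/r
-17271 + B(100, -20) = -17271 + √(8 - 20)/(-20) = -17271 - I*√3/10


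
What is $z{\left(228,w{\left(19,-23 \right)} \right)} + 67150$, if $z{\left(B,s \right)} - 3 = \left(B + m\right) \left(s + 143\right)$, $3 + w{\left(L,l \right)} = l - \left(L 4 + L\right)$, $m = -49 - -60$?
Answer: $72411$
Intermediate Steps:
$m = 11$ ($m = -49 + 60 = 11$)
$w{\left(L,l \right)} = -3 + l - 5 L$ ($w{\left(L,l \right)} = -3 - \left(L - l + L 4\right) = -3 + \left(l - \left(4 L + L\right)\right) = -3 + \left(l - 5 L\right) = -3 - \left(- l + 5 L\right) = -3 + l - 5 L$)
$z{\left(B,s \right)} = 3 + \left(11 + B\right) \left(143 + s\right)$ ($z{\left(B,s \right)} = 3 + \left(B + 11\right) \left(s + 143\right) = 3 + \left(11 + B\right) \left(143 + s\right)$)
$z{\left(228,w{\left(19,-23 \right)} \right)} + 67150 = \left(1576 + 11 \left(-3 - 23 - 95\right) + 143 \cdot 228 + 228 \left(-3 - 23 - 95\right)\right) + 67150 = \left(1576 + 11 \left(-3 - 23 - 95\right) + 32604 + 228 \left(-3 - 23 - 95\right)\right) + 67150 = \left(1576 + 11 \left(-121\right) + 32604 + 228 \left(-121\right)\right) + 67150 = \left(1576 - 1331 + 32604 - 27588\right) + 67150 = 5261 + 67150 = 72411$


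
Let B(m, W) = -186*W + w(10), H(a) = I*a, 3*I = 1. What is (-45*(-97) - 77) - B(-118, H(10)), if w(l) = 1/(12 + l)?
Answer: 107975/22 ≈ 4908.0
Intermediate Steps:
I = ⅓ (I = (⅓)*1 = ⅓ ≈ 0.33333)
H(a) = a/3
B(m, W) = 1/22 - 186*W (B(m, W) = -186*W + 1/(12 + 10) = -186*W + 1/22 = 1/22 - 186*W)
(-45*(-97) - 77) - B(-118, H(10)) = (-45*(-97) - 77) - (1/22 - 62*10) = (4365 - 77) - (1/22 - 186*10/3) = 4288 - (1/22 - 620) = 4288 - 1*(-13639/22) = 4288 + 13639/22 = 107975/22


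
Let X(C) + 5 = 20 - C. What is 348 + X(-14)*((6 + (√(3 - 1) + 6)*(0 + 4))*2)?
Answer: 2088 + 232*√2 ≈ 2416.1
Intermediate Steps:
X(C) = 15 - C (X(C) = -5 + (20 - C) = 15 - C)
348 + X(-14)*((6 + (√(3 - 1) + 6)*(0 + 4))*2) = 348 + (15 - 1*(-14))*((6 + (√(3 - 1) + 6)*(0 + 4))*2) = 348 + (15 + 14)*((6 + (√2 + 6)*4)*2) = 348 + 29*((6 + (6 + √2)*4)*2) = 348 + 29*((6 + (24 + 4*√2))*2) = 348 + 29*((30 + 4*√2)*2) = 348 + 29*(60 + 8*√2) = 348 + (1740 + 232*√2) = 2088 + 232*√2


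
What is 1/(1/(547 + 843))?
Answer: 1390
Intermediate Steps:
1/(1/(547 + 843)) = 1/(1/1390) = 1390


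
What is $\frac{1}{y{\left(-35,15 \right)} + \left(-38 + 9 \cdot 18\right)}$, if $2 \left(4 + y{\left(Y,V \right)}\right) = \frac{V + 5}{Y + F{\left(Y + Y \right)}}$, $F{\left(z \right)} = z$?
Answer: $\frac{21}{2518} \approx 0.00834$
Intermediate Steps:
$y{\left(Y,V \right)} = -4 + \frac{5 + V}{6 Y}$ ($y{\left(Y,V \right)} = -4 + \frac{\left(V + 5\right) \frac{1}{Y + \left(Y + Y\right)}}{2} = -4 + \frac{\left(5 + V\right) \frac{1}{Y + 2 Y}}{2} = -4 + \frac{\left(5 + V\right) \frac{1}{3 Y}}{2} = -4 + \frac{\frac{1}{3} \frac{1}{Y} \left(5 + V\right)}{2} = -4 + \frac{5 + V}{6 Y}$)
$\frac{1}{y{\left(-35,15 \right)} + \left(-38 + 9 \cdot 18\right)} = \frac{1}{\frac{5 + 15 - -840}{6 \left(-35\right)} + \left(-38 + 9 \cdot 18\right)} = \frac{1}{\frac{1}{6} \left(- \frac{1}{35}\right) \left(5 + 15 + 840\right) + \left(-38 + 162\right)} = \frac{1}{\frac{1}{6} \left(- \frac{1}{35}\right) 860 + 124} = \frac{1}{- \frac{86}{21} + 124} = \frac{1}{\frac{2518}{21}} = \frac{21}{2518}$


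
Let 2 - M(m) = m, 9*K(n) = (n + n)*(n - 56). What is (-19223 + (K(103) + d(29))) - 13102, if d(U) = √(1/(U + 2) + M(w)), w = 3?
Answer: -281243/9 + I*√930/31 ≈ -31249.0 + 0.98374*I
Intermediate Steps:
K(n) = 2*n*(-56 + n)/9 (K(n) = ((n + n)*(n - 56))/9 = ((2*n)*(-56 + n))/9 = (2*n*(-56 + n))/9 = 2*n*(-56 + n)/9)
M(m) = 2 - m
d(U) = √(-1 + 1/(2 + U)) (d(U) = √(1/(U + 2) + (2 - 1*3)) = √(1/(2 + U) + (2 - 3)) = √(1/(2 + U) - 1) = √(-1 + 1/(2 + U)))
(-19223 + (K(103) + d(29))) - 13102 = (-19223 + ((2/9)*103*(-56 + 103) + √((-1 - 1*29)/(2 + 29)))) - 13102 = (-19223 + ((2/9)*103*47 + √((-1 - 29)/31))) - 13102 = (-19223 + (9682/9 + √((1/31)*(-30)))) - 13102 = (-19223 + (9682/9 + √(-30/31))) - 13102 = (-19223 + (9682/9 + I*√930/31)) - 13102 = (-163325/9 + I*√930/31) - 13102 = -281243/9 + I*√930/31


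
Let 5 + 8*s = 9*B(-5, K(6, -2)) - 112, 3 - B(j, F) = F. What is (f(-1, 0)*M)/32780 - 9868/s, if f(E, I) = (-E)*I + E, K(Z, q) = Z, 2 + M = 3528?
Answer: 80852393/147510 ≈ 548.11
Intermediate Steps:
M = 3526 (M = -2 + 3528 = 3526)
B(j, F) = 3 - F
f(E, I) = E - E*I (f(E, I) = -E*I + E = E - E*I)
s = -18 (s = -5/8 + (9*(3 - 1*6) - 112)/8 = -5/8 + (9*(3 - 6) - 112)/8 = -5/8 + (9*(-3) - 112)/8 = -5/8 + (-27 - 112)/8 = -5/8 + (⅛)*(-139) = -5/8 - 139/8 = -18)
(f(-1, 0)*M)/32780 - 9868/s = (-(1 - 1*0)*3526)/32780 - 9868/(-18) = (-(1 + 0)*3526)*(1/32780) - 9868*(-1/18) = (-1*1*3526)*(1/32780) + 4934/9 = -1*3526*(1/32780) + 4934/9 = -3526*1/32780 + 4934/9 = -1763/16390 + 4934/9 = 80852393/147510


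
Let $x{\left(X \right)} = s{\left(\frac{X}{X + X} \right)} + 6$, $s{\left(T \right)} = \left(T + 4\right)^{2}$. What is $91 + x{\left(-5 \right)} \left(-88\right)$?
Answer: $-2219$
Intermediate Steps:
$s{\left(T \right)} = \left(4 + T\right)^{2}$
$x{\left(X \right)} = \frac{105}{4}$ ($x{\left(X \right)} = \left(4 + \frac{X}{X + X}\right)^{2} + 6 = \left(4 + \frac{X}{2 X}\right)^{2} + 6 = \left(4 + X \frac{1}{2 X}\right)^{2} + 6 = \left(4 + \frac{1}{2}\right)^{2} + 6 = \left(\frac{9}{2}\right)^{2} + 6 = \frac{81}{4} + 6 = \frac{105}{4}$)
$91 + x{\left(-5 \right)} \left(-88\right) = 91 + \frac{105}{4} \left(-88\right) = 91 - 2310 = -2219$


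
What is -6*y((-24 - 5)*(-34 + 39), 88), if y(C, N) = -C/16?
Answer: -435/8 ≈ -54.375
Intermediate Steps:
y(C, N) = -C/16
-6*y((-24 - 5)*(-34 + 39), 88) = -(-3)*(-24 - 5)*(-34 + 39)/8 = -(-3)*(-29*5)/8 = -(-3)*(-145)/8 = -6*145/16 = -435/8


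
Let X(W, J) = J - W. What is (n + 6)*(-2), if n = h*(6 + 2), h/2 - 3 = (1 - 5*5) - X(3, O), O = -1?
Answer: 532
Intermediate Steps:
h = -34 (h = 6 + 2*((1 - 5*5) - (-1 - 1*3)) = 6 + 2*((1 - 25) - (-1 - 3)) = 6 + 2*(-24 - 1*(-4)) = 6 + 2*(-24 + 4) = 6 + 2*(-20) = 6 - 40 = -34)
n = -272 (n = -34*(6 + 2) = -34*8 = -272)
(n + 6)*(-2) = (-272 + 6)*(-2) = -266*(-2) = 532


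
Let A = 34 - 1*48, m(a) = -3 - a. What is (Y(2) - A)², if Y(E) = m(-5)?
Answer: 256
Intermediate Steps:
Y(E) = 2 (Y(E) = -3 - 1*(-5) = -3 + 5 = 2)
A = -14 (A = 34 - 48 = -14)
(Y(2) - A)² = (2 - 1*(-14))² = (2 + 14)² = 16² = 256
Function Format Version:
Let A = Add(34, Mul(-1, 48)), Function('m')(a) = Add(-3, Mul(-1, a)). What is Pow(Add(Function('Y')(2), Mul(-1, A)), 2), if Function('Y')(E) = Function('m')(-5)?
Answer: 256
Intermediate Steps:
Function('Y')(E) = 2 (Function('Y')(E) = Add(-3, Mul(-1, -5)) = Add(-3, 5) = 2)
A = -14 (A = Add(34, -48) = -14)
Pow(Add(Function('Y')(2), Mul(-1, A)), 2) = Pow(Add(2, Mul(-1, -14)), 2) = Pow(Add(2, 14), 2) = Pow(16, 2) = 256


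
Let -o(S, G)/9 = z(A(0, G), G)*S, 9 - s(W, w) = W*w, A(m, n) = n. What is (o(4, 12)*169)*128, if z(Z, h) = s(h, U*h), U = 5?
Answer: 553692672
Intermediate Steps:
s(W, w) = 9 - W*w
z(Z, h) = 9 - 5*h² (z(Z, h) = 9 - h*5*h = 9 - 5*h²)
o(S, G) = -9*S*(9 - 5*G²) (o(S, G) = -9*(9 - 5*G²)*S = -9*S*(9 - 5*G²))
(o(4, 12)*169)*128 = ((9*4*(-9 + 5*12²))*169)*128 = ((9*4*(-9 + 5*144))*169)*128 = ((9*4*(-9 + 720))*169)*128 = ((9*4*711)*169)*128 = (25596*169)*128 = 4325724*128 = 553692672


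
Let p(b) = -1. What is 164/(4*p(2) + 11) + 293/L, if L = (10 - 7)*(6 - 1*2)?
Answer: 4019/84 ≈ 47.845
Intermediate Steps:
L = 12 (L = 3*(6 - 2) = 3*4 = 12)
164/(4*p(2) + 11) + 293/L = 164/(4*(-1) + 11) + 293/12 = 164/(-4 + 11) + 293*(1/12) = 164/7 + 293/12 = 4019/84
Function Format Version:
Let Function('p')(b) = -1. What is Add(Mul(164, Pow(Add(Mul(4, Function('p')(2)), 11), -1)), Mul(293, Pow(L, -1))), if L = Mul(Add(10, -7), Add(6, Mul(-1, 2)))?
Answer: Rational(4019, 84) ≈ 47.845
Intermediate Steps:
L = 12 (L = Mul(3, Add(6, -2)) = Mul(3, 4) = 12)
Add(Mul(164, Pow(Add(Mul(4, Function('p')(2)), 11), -1)), Mul(293, Pow(L, -1))) = Add(Mul(164, Pow(Add(Mul(4, -1), 11), -1)), Mul(293, Pow(12, -1))) = Add(Mul(164, Pow(Add(-4, 11), -1)), Mul(293, Rational(1, 12))) = Add(Mul(164, Pow(7, -1)), Rational(293, 12)) = Add(Mul(164, Rational(1, 7)), Rational(293, 12)) = Add(Rational(164, 7), Rational(293, 12)) = Rational(4019, 84)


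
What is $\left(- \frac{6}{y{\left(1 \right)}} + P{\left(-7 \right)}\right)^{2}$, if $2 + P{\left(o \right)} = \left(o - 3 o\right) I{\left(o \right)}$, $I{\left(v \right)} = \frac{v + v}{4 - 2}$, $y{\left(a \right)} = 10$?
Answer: $\frac{253009}{25} \approx 10120.0$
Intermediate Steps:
$I{\left(v \right)} = v$ ($I{\left(v \right)} = \frac{2 v}{2} = 2 v \frac{1}{2} = v$)
$P{\left(o \right)} = -2 - 2 o^{2}$ ($P{\left(o \right)} = -2 + \left(o - 3 o\right) o = -2 + - 2 o o = -2 - 2 o^{2}$)
$\left(- \frac{6}{y{\left(1 \right)}} + P{\left(-7 \right)}\right)^{2} = \left(- \frac{6}{10} - \left(2 + 2 \left(-7\right)^{2}\right)\right)^{2} = \left(\left(-6\right) \frac{1}{10} - 100\right)^{2} = \left(- \frac{3}{5} - 100\right)^{2} = \left(- \frac{503}{5}\right)^{2} = \frac{253009}{25}$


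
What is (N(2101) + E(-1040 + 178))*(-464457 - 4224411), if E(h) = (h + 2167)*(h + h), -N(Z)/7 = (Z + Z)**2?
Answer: 590082071808864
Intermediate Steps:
N(Z) = -28*Z**2 (N(Z) = -7*(Z + Z)**2 = -7*4*Z**2 = -28*Z**2)
E(h) = 2*h*(2167 + h) (E(h) = (2167 + h)*(2*h) = 2*h*(2167 + h))
(N(2101) + E(-1040 + 178))*(-464457 - 4224411) = (-28*2101**2 + 2*(-1040 + 178)*(2167 + (-1040 + 178)))*(-464457 - 4224411) = (-28*4414201 + 2*(-862)*(2167 - 862))*(-4688868) = (-123597628 + 2*(-862)*1305)*(-4688868) = (-123597628 - 2249820)*(-4688868) = -125847448*(-4688868) = 590082071808864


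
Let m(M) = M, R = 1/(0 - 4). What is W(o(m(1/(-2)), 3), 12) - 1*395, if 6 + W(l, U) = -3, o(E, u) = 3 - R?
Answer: -404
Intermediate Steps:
R = -¼ (R = 1/(-4) = -¼ ≈ -0.25000)
o(E, u) = 13/4 (o(E, u) = 3 - 1*(-¼) = 3 + ¼ = 13/4)
W(l, U) = -9 (W(l, U) = -6 - 3 = -9)
W(o(m(1/(-2)), 3), 12) - 1*395 = -9 - 1*395 = -9 - 395 = -404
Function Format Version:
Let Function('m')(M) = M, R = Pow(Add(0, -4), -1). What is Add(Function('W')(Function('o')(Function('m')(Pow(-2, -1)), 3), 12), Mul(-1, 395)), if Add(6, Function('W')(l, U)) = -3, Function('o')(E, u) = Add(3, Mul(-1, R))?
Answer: -404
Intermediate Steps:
R = Rational(-1, 4) (R = Pow(-4, -1) = Rational(-1, 4) ≈ -0.25000)
Function('o')(E, u) = Rational(13, 4) (Function('o')(E, u) = Add(3, Mul(-1, Rational(-1, 4))) = Add(3, Rational(1, 4)) = Rational(13, 4))
Function('W')(l, U) = -9 (Function('W')(l, U) = Add(-6, -3) = -9)
Add(Function('W')(Function('o')(Function('m')(Pow(-2, -1)), 3), 12), Mul(-1, 395)) = Add(-9, Mul(-1, 395)) = Add(-9, -395) = -404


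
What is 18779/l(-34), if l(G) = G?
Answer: -18779/34 ≈ -552.32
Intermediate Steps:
18779/l(-34) = 18779/(-34) = 18779*(-1/34) = -18779/34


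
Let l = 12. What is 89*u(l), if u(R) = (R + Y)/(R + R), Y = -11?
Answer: 89/24 ≈ 3.7083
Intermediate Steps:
u(R) = (-11 + R)/(2*R) (u(R) = (R - 11)/(R + R) = (-11 + R)/((2*R)) = (-11 + R)*(1/(2*R)) = (-11 + R)/(2*R))
89*u(l) = 89*((1/2)*(-11 + 12)/12) = 89*((1/2)*(1/12)*1) = 89*(1/24) = 89/24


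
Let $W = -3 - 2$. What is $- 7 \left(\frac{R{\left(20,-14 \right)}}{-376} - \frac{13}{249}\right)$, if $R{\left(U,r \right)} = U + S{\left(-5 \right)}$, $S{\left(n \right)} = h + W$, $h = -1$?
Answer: $\frac{29309}{46812} \approx 0.6261$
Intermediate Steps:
$W = -5$ ($W = -3 - 2 = -5$)
$S{\left(n \right)} = -6$ ($S{\left(n \right)} = -1 - 5 = -6$)
$R{\left(U,r \right)} = -6 + U$ ($R{\left(U,r \right)} = U - 6 = -6 + U$)
$- 7 \left(\frac{R{\left(20,-14 \right)}}{-376} - \frac{13}{249}\right) = - 7 \left(\frac{-6 + 20}{-376} - \frac{13}{249}\right) = - 7 \left(14 \left(- \frac{1}{376}\right) - \frac{13}{249}\right) = - 7 \left(- \frac{7}{188} - \frac{13}{249}\right) = \left(-7\right) \left(- \frac{4187}{46812}\right) = \frac{29309}{46812}$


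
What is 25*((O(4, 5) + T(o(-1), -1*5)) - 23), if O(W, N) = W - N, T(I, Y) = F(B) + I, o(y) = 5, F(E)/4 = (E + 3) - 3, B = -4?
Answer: -875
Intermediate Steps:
F(E) = 4*E (F(E) = 4*((E + 3) - 3) = 4*((3 + E) - 3) = 4*E)
T(I, Y) = -16 + I (T(I, Y) = 4*(-4) + I = -16 + I)
25*((O(4, 5) + T(o(-1), -1*5)) - 23) = 25*(((4 - 1*5) + (-16 + 5)) - 23) = 25*(((4 - 5) - 11) - 23) = 25*((-1 - 11) - 23) = 25*(-12 - 23) = 25*(-35) = -875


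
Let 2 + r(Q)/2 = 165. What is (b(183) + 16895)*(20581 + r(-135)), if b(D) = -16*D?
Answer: 292008069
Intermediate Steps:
r(Q) = 326 (r(Q) = -4 + 2*165 = -4 + 330 = 326)
(b(183) + 16895)*(20581 + r(-135)) = (-16*183 + 16895)*(20581 + 326) = (-2928 + 16895)*20907 = 13967*20907 = 292008069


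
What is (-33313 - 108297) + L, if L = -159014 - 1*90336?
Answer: -390960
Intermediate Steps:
L = -249350 (L = -159014 - 90336 = -249350)
(-33313 - 108297) + L = (-33313 - 108297) - 249350 = -141610 - 249350 = -390960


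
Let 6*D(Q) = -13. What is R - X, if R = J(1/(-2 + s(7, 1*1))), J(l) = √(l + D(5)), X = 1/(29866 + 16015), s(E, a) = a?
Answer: -1/45881 + I*√114/6 ≈ -2.1796e-5 + 1.7795*I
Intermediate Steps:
D(Q) = -13/6 (D(Q) = (⅙)*(-13) = -13/6)
X = 1/45881 ≈ 2.1796e-5
J(l) = √(-13/6 + l) (J(l) = √(l - 13/6) = √(-13/6 + l))
R = I*√114/6 (R = √(-78 + 36/(-2 + 1*1))/6 = √(-78 + 36/(-2 + 1))/6 = √(-78 + 36/(-1))/6 = √(-78 + 36*(-1))/6 = √(-78 - 36)/6 = √(-114)/6 = (I*√114)/6 = I*√114/6 ≈ 1.7795*I)
R - X = I*√114/6 - 1*1/45881 = I*√114/6 - 1/45881 = -1/45881 + I*√114/6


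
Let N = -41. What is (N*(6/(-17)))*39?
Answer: 9594/17 ≈ 564.35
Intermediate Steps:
(N*(6/(-17)))*39 = -246/(-17)*39 = -246*(-1)/17*39 = -41*(-6/17)*39 = (246/17)*39 = 9594/17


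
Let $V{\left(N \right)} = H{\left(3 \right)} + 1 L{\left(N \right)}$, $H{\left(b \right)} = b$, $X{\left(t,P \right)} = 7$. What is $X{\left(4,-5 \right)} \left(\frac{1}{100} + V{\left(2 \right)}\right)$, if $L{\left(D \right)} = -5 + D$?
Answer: $\frac{7}{100} \approx 0.07$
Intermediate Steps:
$V{\left(N \right)} = -2 + N$ ($V{\left(N \right)} = 3 + 1 \left(-5 + N\right) = 3 + \left(-5 + N\right) = -2 + N$)
$X{\left(4,-5 \right)} \left(\frac{1}{100} + V{\left(2 \right)}\right) = 7 \left(\frac{1}{100} + \left(-2 + 2\right)\right) = 7 \left(\frac{1}{100} + 0\right) = 7 \cdot \frac{1}{100} = \frac{7}{100}$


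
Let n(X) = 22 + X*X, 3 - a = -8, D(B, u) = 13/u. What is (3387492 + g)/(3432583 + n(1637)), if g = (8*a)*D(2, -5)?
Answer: 8468158/15280935 ≈ 0.55416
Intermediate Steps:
a = 11 (a = 3 - 1*(-8) = 3 + 8 = 11)
g = -1144/5 (g = (8*11)*(13/(-5)) = 88*(13*(-⅕)) = 88*(-13/5) = -1144/5 ≈ -228.80)
n(X) = 22 + X²
(3387492 + g)/(3432583 + n(1637)) = (3387492 - 1144/5)/(3432583 + (22 + 1637²)) = 16936316/(5*(3432583 + (22 + 2679769))) = 16936316/(5*(3432583 + 2679791)) = (16936316/5)/6112374 = (16936316/5)*(1/6112374) = 8468158/15280935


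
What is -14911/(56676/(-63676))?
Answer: 237368209/14169 ≈ 16753.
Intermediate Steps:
-14911/(56676/(-63676)) = -14911/(56676*(-1/63676)) = -14911/(-14169/15919) = -14911*(-15919/14169) = 237368209/14169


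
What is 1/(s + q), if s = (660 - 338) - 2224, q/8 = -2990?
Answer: -1/25822 ≈ -3.8727e-5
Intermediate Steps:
q = -23920 (q = 8*(-2990) = -23920)
s = -1902 (s = 322 - 2224 = -1902)
1/(s + q) = 1/(-1902 - 23920) = 1/(-25822) = -1/25822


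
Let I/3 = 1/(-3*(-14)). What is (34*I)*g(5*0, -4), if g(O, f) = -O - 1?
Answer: -17/7 ≈ -2.4286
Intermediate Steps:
g(O, f) = -1 - O
I = 1/14 (I = 3/((-3*(-14))) = 3/42 = 3*(1/42) = 1/14 ≈ 0.071429)
(34*I)*g(5*0, -4) = (34*(1/14))*(-1 - 5*0) = 17*(-1 - 1*0)/7 = 17*(-1 + 0)/7 = (17/7)*(-1) = -17/7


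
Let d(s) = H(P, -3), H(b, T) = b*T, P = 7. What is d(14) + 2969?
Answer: 2948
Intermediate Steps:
H(b, T) = T*b
d(s) = -21 (d(s) = -3*7 = -21)
d(14) + 2969 = -21 + 2969 = 2948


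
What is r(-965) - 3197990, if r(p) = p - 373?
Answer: -3199328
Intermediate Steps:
r(p) = -373 + p
r(-965) - 3197990 = (-373 - 965) - 3197990 = -1338 - 3197990 = -3199328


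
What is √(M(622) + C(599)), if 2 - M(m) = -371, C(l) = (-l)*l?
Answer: 2*I*√89607 ≈ 598.69*I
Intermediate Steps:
C(l) = -l²
M(m) = 373 (M(m) = 2 - 1*(-371) = 2 + 371 = 373)
√(M(622) + C(599)) = √(373 - 1*599²) = √(373 - 1*358801) = √(373 - 358801) = √(-358428) = 2*I*√89607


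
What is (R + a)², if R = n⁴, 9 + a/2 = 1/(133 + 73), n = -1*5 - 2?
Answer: 60245702500/10609 ≈ 5.6787e+6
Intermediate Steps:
n = -7 (n = -5 - 2 = -7)
a = -1853/103 (a = -18 + 2/(133 + 73) = -18 + 2/206 = -18 + 2*(1/206) = -18 + 1/103 = -1853/103 ≈ -17.990)
R = 2401 (R = (-7)⁴ = 2401)
(R + a)² = (2401 - 1853/103)² = (245450/103)² = 60245702500/10609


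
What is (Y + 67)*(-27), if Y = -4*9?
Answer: -837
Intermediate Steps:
Y = -36
(Y + 67)*(-27) = (-36 + 67)*(-27) = 31*(-27) = -837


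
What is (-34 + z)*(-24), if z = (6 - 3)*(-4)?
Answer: 1104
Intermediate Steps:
z = -12 (z = 3*(-4) = -12)
(-34 + z)*(-24) = (-34 - 12)*(-24) = -46*(-24) = 1104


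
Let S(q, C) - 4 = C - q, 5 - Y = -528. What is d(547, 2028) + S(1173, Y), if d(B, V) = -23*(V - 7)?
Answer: -47119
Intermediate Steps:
d(B, V) = 161 - 23*V (d(B, V) = -23*(-7 + V) = 161 - 23*V)
Y = 533 (Y = 5 - 1*(-528) = 5 + 528 = 533)
S(q, C) = 4 + C - q (S(q, C) = 4 + (C - q) = 4 + C - q)
d(547, 2028) + S(1173, Y) = (161 - 23*2028) + (4 + 533 - 1*1173) = (161 - 46644) + (4 + 533 - 1173) = -46483 - 636 = -47119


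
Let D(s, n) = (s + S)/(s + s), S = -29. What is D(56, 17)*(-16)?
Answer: -27/7 ≈ -3.8571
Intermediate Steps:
D(s, n) = (-29 + s)/(2*s) (D(s, n) = (s - 29)/(s + s) = (-29 + s)/((2*s)) = (-29 + s)*(1/(2*s)) = (-29 + s)/(2*s))
D(56, 17)*(-16) = ((½)*(-29 + 56)/56)*(-16) = ((½)*(1/56)*27)*(-16) = (27/112)*(-16) = -27/7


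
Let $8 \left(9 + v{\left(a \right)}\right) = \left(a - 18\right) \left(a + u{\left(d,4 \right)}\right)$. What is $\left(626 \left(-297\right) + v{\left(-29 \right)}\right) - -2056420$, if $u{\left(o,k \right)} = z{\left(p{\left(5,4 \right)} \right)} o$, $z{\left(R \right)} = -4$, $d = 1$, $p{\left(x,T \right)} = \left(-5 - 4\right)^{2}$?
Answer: $\frac{14965463}{8} \approx 1.8707 \cdot 10^{6}$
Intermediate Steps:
$p{\left(x,T \right)} = 81$ ($p{\left(x,T \right)} = \left(-9\right)^{2} = 81$)
$u{\left(o,k \right)} = - 4 o$
$v{\left(a \right)} = -9 + \frac{\left(-18 + a\right) \left(-4 + a\right)}{8}$ ($v{\left(a \right)} = -9 + \frac{\left(a - 18\right) \left(a - 4\right)}{8} = -9 + \frac{\left(-18 + a\right) \left(a - 4\right)}{8} = -9 + \frac{\left(-18 + a\right) \left(-4 + a\right)}{8}$)
$\left(626 \left(-297\right) + v{\left(-29 \right)}\right) - -2056420 = \left(626 \left(-297\right) + \frac{1}{8} \left(-29\right) \left(-22 - 29\right)\right) - -2056420 = \left(-185922 + \frac{1}{8} \left(-29\right) \left(-51\right)\right) + 2056420 = \left(-185922 + \frac{1479}{8}\right) + 2056420 = - \frac{1485897}{8} + 2056420 = \frac{14965463}{8}$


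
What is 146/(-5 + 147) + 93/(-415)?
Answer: 23692/29465 ≈ 0.80407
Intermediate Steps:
146/(-5 + 147) + 93/(-415) = 146/142 + 93*(-1/415) = 146*(1/142) - 93/415 = 73/71 - 93/415 = 23692/29465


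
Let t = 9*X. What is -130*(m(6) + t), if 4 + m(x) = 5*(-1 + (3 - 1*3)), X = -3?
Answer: 4680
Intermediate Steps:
t = -27 (t = 9*(-3) = -27)
m(x) = -9 (m(x) = -4 + 5*(-1 + (3 - 1*3)) = -4 + 5*(-1 + (3 - 3)) = -4 + 5*(-1 + 0) = -4 + 5*(-1) = -4 - 5 = -9)
-130*(m(6) + t) = -130*(-9 - 27) = -130*(-36) = 4680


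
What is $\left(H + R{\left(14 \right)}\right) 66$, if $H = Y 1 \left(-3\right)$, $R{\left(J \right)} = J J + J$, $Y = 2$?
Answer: $13464$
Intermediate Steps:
$R{\left(J \right)} = J + J^{2}$ ($R{\left(J \right)} = J^{2} + J = J + J^{2}$)
$H = -6$ ($H = 2 \cdot 1 \left(-3\right) = 2 \left(-3\right) = -6$)
$\left(H + R{\left(14 \right)}\right) 66 = \left(-6 + 14 \left(1 + 14\right)\right) 66 = \left(-6 + 14 \cdot 15\right) 66 = \left(-6 + 210\right) 66 = 204 \cdot 66 = 13464$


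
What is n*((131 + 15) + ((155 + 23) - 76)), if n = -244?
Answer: -60512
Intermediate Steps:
n*((131 + 15) + ((155 + 23) - 76)) = -244*((131 + 15) + ((155 + 23) - 76)) = -244*(146 + (178 - 76)) = -244*(146 + 102) = -244*248 = -60512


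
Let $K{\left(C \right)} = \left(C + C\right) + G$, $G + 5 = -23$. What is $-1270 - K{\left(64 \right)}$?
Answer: $-1370$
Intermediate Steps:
$G = -28$ ($G = -5 - 23 = -28$)
$K{\left(C \right)} = -28 + 2 C$ ($K{\left(C \right)} = \left(C + C\right) - 28 = 2 C - 28 = -28 + 2 C$)
$-1270 - K{\left(64 \right)} = -1270 - \left(-28 + 2 \cdot 64\right) = -1270 - \left(-28 + 128\right) = -1270 - 100 = -1370$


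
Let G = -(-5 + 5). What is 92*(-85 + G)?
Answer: -7820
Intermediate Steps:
G = 0 (G = -1*0 = 0)
92*(-85 + G) = 92*(-85 + 0) = 92*(-85) = -7820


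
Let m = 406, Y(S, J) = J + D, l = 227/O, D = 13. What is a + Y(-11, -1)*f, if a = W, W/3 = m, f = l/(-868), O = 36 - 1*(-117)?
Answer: 13479379/11067 ≈ 1218.0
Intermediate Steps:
O = 153 (O = 36 + 117 = 153)
l = 227/153 ≈ 1.4837
Y(S, J) = 13 + J (Y(S, J) = J + 13 = 13 + J)
f = -227/132804 (f = (227/153)/(-868) = (227/153)*(-1/868) = -227/132804 ≈ -0.0017093)
W = 1218 (W = 3*406 = 1218)
a = 1218
a + Y(-11, -1)*f = 1218 + (13 - 1)*(-227/132804) = 1218 + 12*(-227/132804) = 1218 - 227/11067 = 13479379/11067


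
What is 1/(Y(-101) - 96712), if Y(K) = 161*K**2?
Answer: 1/1545649 ≈ 6.4698e-7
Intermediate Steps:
1/(Y(-101) - 96712) = 1/(161*(-101)**2 - 96712) = 1/(161*10201 - 96712) = 1/(1642361 - 96712) = 1/1545649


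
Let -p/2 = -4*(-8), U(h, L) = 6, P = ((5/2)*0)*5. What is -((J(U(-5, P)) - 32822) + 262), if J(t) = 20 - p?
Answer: 32476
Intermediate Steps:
P = 0 (P = ((5*(1/2))*0)*5 = ((5/2)*0)*5 = 0*5 = 0)
p = -64 (p = -(-8)*(-8) = -2*32 = -64)
J(t) = 84 (J(t) = 20 - 1*(-64) = 20 + 64 = 84)
-((J(U(-5, P)) - 32822) + 262) = -((84 - 32822) + 262) = -(-32738 + 262) = -1*(-32476) = 32476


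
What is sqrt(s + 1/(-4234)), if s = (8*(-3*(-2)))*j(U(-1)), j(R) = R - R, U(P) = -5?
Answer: I*sqrt(4234)/4234 ≈ 0.015368*I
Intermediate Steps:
j(R) = 0
s = 0 (s = (8*(-3*(-2)))*0 = (8*6)*0 = 48*0 = 0)
sqrt(s + 1/(-4234)) = sqrt(0 + 1/(-4234)) = sqrt(0 - 1/4234) = sqrt(-1/4234) = I*sqrt(4234)/4234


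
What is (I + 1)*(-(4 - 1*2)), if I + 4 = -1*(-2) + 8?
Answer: -14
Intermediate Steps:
I = 6 (I = -4 + (-1*(-2) + 8) = -4 + (2 + 8) = -4 + 10 = 6)
(I + 1)*(-(4 - 1*2)) = (6 + 1)*(-(4 - 1*2)) = 7*(-(4 - 2)) = 7*(-1*2) = 7*(-2) = -14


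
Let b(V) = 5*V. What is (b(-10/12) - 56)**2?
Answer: 130321/36 ≈ 3620.0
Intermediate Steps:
(b(-10/12) - 56)**2 = (5*(-10/12) - 56)**2 = (5*(-10*1/12) - 56)**2 = (5*(-5/6) - 56)**2 = (-25/6 - 56)**2 = (-361/6)**2 = 130321/36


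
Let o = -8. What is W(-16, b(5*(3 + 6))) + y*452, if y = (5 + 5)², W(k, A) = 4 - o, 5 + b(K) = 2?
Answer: 45212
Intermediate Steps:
b(K) = -3 (b(K) = -5 + 2 = -3)
W(k, A) = 12 (W(k, A) = 4 - 1*(-8) = 4 + 8 = 12)
y = 100 (y = 10² = 100)
W(-16, b(5*(3 + 6))) + y*452 = 12 + 100*452 = 12 + 45200 = 45212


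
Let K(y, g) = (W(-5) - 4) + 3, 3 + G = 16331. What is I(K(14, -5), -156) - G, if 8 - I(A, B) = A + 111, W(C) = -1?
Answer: -16429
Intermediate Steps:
G = 16328 (G = -3 + 16331 = 16328)
K(y, g) = -2 (K(y, g) = (-1 - 4) + 3 = -5 + 3 = -2)
I(A, B) = -103 - A (I(A, B) = 8 - (A + 111) = 8 - (111 + A) = 8 + (-111 - A) = -103 - A)
I(K(14, -5), -156) - G = (-103 - 1*(-2)) - 1*16328 = (-103 + 2) - 16328 = -101 - 16328 = -16429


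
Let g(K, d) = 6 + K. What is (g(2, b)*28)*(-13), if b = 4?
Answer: -2912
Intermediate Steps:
(g(2, b)*28)*(-13) = ((6 + 2)*28)*(-13) = (8*28)*(-13) = 224*(-13) = -2912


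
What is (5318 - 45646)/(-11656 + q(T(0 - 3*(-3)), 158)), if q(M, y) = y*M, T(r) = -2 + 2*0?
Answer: 10082/2993 ≈ 3.3685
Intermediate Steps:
T(r) = -2 (T(r) = -2 + 0 = -2)
q(M, y) = M*y
(5318 - 45646)/(-11656 + q(T(0 - 3*(-3)), 158)) = (5318 - 45646)/(-11656 - 2*158) = -40328/(-11656 - 316) = -40328/(-11972) = -40328*(-1/11972) = 10082/2993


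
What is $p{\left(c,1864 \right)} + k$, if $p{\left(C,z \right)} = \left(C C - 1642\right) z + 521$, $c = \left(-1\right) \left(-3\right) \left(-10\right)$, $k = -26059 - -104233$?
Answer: $-1304393$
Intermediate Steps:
$k = 78174$ ($k = -26059 + 104233 = 78174$)
$c = -30$ ($c = 3 \left(-10\right) = -30$)
$p{\left(C,z \right)} = 521 + z \left(-1642 + C^{2}\right)$ ($p{\left(C,z \right)} = \left(C^{2} - 1642\right) z + 521 = \left(-1642 + C^{2}\right) z + 521 = z \left(-1642 + C^{2}\right) + 521 = 521 + z \left(-1642 + C^{2}\right)$)
$p{\left(c,1864 \right)} + k = \left(521 - 3060688 + 1864 \left(-30\right)^{2}\right) + 78174 = \left(521 - 3060688 + 1864 \cdot 900\right) + 78174 = \left(521 - 3060688 + 1677600\right) + 78174 = -1382567 + 78174 = -1304393$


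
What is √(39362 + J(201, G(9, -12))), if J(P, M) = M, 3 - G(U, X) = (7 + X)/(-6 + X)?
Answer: √1417130/6 ≈ 198.41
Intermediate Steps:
G(U, X) = 3 - (7 + X)/(-6 + X)
√(39362 + J(201, G(9, -12))) = √(39362 + (-25 + 2*(-12))/(-6 - 12)) = √(39362 + (-25 - 24)/(-18)) = √(39362 - 1/18*(-49)) = √(39362 + 49/18) = √(708565/18) = √1417130/6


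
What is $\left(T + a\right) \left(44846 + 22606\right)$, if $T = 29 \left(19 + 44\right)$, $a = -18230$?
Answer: $-1106415156$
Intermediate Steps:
$T = 1827$ ($T = 29 \cdot 63 = 1827$)
$\left(T + a\right) \left(44846 + 22606\right) = \left(1827 - 18230\right) \left(44846 + 22606\right) = \left(-16403\right) 67452 = -1106415156$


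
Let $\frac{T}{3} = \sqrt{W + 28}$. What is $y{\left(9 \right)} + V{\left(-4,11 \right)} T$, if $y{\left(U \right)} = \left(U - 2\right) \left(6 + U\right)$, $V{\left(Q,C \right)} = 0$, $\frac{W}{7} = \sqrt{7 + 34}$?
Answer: $105$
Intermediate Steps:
$W = 7 \sqrt{41}$ ($W = 7 \sqrt{7 + 34} = 7 \sqrt{41} \approx 44.822$)
$y{\left(U \right)} = \left(-2 + U\right) \left(6 + U\right)$
$T = 3 \sqrt{28 + 7 \sqrt{41}}$ ($T = 3 \sqrt{7 \sqrt{41} + 28} = 3 \sqrt{28 + 7 \sqrt{41}} \approx 25.601$)
$y{\left(9 \right)} + V{\left(-4,11 \right)} T = \left(-12 + 9^{2} + 4 \cdot 9\right) + 0 \cdot 3 \sqrt{28 + 7 \sqrt{41}} = \left(-12 + 81 + 36\right) + 0 = 105 + 0 = 105$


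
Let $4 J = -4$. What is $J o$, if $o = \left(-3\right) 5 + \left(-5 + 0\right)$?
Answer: $20$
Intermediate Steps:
$J = -1$ ($J = \frac{1}{4} \left(-4\right) = -1$)
$o = -20$ ($o = -15 - 5 = -20$)
$J o = \left(-1\right) \left(-20\right) = 20$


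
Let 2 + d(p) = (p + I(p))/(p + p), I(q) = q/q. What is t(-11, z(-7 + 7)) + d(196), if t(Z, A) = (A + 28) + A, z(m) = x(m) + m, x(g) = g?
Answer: 10389/392 ≈ 26.503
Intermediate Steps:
I(q) = 1
z(m) = 2*m (z(m) = m + m = 2*m)
d(p) = -2 + (1 + p)/(2*p) (d(p) = -2 + (p + 1)/(p + p) = -2 + (1 + p)/((2*p)) = -2 + (1 + p)*(1/(2*p)) = -2 + (1 + p)/(2*p))
t(Z, A) = 28 + 2*A (t(Z, A) = (28 + A) + A = 28 + 2*A)
t(-11, z(-7 + 7)) + d(196) = (28 + 2*(2*(-7 + 7))) + (1/2)*(1 - 3*196)/196 = (28 + 2*(2*0)) + (1/2)*(1/196)*(1 - 588) = (28 + 2*0) + (1/2)*(1/196)*(-587) = (28 + 0) - 587/392 = 28 - 587/392 = 10389/392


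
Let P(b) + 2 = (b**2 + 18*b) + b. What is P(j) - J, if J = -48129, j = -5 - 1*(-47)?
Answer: 50689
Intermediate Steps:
j = 42 (j = -5 + 47 = 42)
P(b) = -2 + b**2 + 19*b (P(b) = -2 + ((b**2 + 18*b) + b) = -2 + (b**2 + 19*b) = -2 + b**2 + 19*b)
P(j) - J = (-2 + 42**2 + 19*42) - 1*(-48129) = (-2 + 1764 + 798) + 48129 = 2560 + 48129 = 50689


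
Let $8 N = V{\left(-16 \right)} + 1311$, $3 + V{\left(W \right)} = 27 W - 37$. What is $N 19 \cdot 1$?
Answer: $\frac{15941}{8} \approx 1992.6$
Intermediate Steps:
$V{\left(W \right)} = -40 + 27 W$ ($V{\left(W \right)} = -3 + \left(27 W - 37\right) = -3 + \left(-37 + 27 W\right) = -40 + 27 W$)
$N = \frac{839}{8}$ ($N = \frac{\left(-40 + 27 \left(-16\right)\right) + 1311}{8} = \frac{\left(-40 - 432\right) + 1311}{8} = \frac{-472 + 1311}{8} = \frac{1}{8} \cdot 839 = \frac{839}{8} \approx 104.88$)
$N 19 \cdot 1 = \frac{839 \cdot 19 \cdot 1}{8} = \frac{839}{8} \cdot 19 = \frac{15941}{8}$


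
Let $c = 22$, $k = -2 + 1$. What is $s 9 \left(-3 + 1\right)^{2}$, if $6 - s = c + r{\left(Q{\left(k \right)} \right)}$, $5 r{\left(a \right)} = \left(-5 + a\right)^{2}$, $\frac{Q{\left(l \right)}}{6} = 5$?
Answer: $-5076$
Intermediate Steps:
$k = -1$
$Q{\left(l \right)} = 30$ ($Q{\left(l \right)} = 6 \cdot 5 = 30$)
$r{\left(a \right)} = \frac{\left(-5 + a\right)^{2}}{5}$
$s = -141$ ($s = 6 - \left(22 + \frac{\left(-5 + 30\right)^{2}}{5}\right) = 6 - \left(22 + \frac{25^{2}}{5}\right) = 6 - \left(22 + \frac{1}{5} \cdot 625\right) = 6 - \left(22 + 125\right) = 6 - 147 = -141$)
$s 9 \left(-3 + 1\right)^{2} = \left(-141\right) 9 \left(-3 + 1\right)^{2} = - 1269 \left(-2\right)^{2} = \left(-1269\right) 4 = -5076$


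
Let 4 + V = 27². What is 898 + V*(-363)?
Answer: -262277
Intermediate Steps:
V = 725 (V = -4 + 27² = -4 + 729 = 725)
898 + V*(-363) = 898 + 725*(-363) = 898 - 263175 = -262277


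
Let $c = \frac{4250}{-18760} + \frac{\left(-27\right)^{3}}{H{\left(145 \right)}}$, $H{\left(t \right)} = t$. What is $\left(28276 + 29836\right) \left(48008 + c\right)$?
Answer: $\frac{189185783969856}{68005} \approx 2.7819 \cdot 10^{9}$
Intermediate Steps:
$c = - \frac{36986933}{272020}$ ($c = \frac{4250}{-18760} + \frac{\left(-27\right)^{3}}{145} = 4250 \left(- \frac{1}{18760}\right) - \frac{19683}{145} = - \frac{425}{1876} - \frac{19683}{145} = - \frac{36986933}{272020} \approx -135.97$)
$\left(28276 + 29836\right) \left(48008 + c\right) = \left(28276 + 29836\right) \left(48008 - \frac{36986933}{272020}\right) = 58112 \cdot \frac{13022149227}{272020} = \frac{189185783969856}{68005}$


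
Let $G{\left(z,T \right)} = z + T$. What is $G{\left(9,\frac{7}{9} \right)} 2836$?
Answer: $\frac{249568}{9} \approx 27730.0$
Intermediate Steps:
$G{\left(z,T \right)} = T + z$
$G{\left(9,\frac{7}{9} \right)} 2836 = \left(\frac{7}{9} + 9\right) 2836 = \frac{88}{9} \cdot 2836 = \frac{249568}{9}$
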